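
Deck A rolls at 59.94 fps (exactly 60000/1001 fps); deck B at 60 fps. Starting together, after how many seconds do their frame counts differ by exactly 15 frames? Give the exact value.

250.25 seconds

The gap grows by |60 − 60000/1001| = 60/1001 frames per second.
Time for a 15-frame gap: 15 ÷ (60/1001) = 250.25 s.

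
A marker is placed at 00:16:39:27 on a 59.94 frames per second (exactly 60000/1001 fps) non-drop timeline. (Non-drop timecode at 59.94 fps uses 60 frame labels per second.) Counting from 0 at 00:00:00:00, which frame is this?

frame 59967

Total seconds to the label: (0 × 3600 + 16 × 60 + 39) = 999.
Frame index = 999 × 60 + 27 = 59967.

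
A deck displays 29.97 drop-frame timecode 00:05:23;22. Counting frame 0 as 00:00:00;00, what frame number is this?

9702

As if non-drop at 30 labels/s: (0 × 3600 + 5 × 60 + 23) × 30 + 22 = 9712.
Minute boundaries passed: 5; those not divisible by 10: 5 − 0 = 5; dropped labels = 2 × 5 = 10.
Actual frame index = 9712 − 10 = 9702.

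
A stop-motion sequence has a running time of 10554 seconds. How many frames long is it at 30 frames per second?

Frames = 10554 × 30 = 316620.

316620 frames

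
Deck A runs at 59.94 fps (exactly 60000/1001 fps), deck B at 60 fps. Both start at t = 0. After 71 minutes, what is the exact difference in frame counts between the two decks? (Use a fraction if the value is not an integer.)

255600/1001 frames

71 min = 4260 s.
A emits 60000/1001 × 4260 = 255600000/1001 frames; B emits 60 × 4260 = 255600.
Difference = 255600/1001 frames (≈ 255.3447); B is ahead of A.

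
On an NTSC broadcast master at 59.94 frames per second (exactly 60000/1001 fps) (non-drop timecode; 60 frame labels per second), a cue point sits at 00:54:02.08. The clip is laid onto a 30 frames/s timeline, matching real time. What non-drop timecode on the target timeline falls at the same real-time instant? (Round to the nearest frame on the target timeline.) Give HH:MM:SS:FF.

Source frame index: (0×3600 + 54×60 + 2) × 60 + 8 = 194528.
Real time: 194528 / (60000/1001) = 6085079/1875 s.
Target frame: (6085079/1875) × (30) = 12170158/125 ≈ 97361.264 → 97361.
At 30 labels/s: frame 97361 → 00:54:05:11.

00:54:05:11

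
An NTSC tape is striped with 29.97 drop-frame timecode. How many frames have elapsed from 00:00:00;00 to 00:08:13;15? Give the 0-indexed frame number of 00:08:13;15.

14789

As if non-drop at 30 labels/s: (0 × 3600 + 8 × 60 + 13) × 30 + 15 = 14805.
Minute boundaries passed: 8; those not divisible by 10: 8 − 0 = 8; dropped labels = 2 × 8 = 16.
Actual frame index = 14805 − 16 = 14789.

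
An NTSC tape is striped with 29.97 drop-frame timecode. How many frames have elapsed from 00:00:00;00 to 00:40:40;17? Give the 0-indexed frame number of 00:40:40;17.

73145

As if non-drop at 30 labels/s: (0 × 3600 + 40 × 60 + 40) × 30 + 17 = 73217.
Minute boundaries passed: 40; those not divisible by 10: 40 − 4 = 36; dropped labels = 2 × 36 = 72.
Actual frame index = 73217 − 72 = 73145.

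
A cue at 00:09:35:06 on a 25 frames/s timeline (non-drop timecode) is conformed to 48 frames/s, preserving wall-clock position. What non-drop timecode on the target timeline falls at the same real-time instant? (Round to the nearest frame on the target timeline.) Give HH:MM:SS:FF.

Source frame index: (0×3600 + 9×60 + 35) × 25 + 6 = 14381.
Real time: 14381 / (25) = 14381/25 s.
Target frame: (14381/25) × (48) = 690288/25 ≈ 27611.520 → 27612.
At 48 labels/s: frame 27612 → 00:09:35:12.

00:09:35:12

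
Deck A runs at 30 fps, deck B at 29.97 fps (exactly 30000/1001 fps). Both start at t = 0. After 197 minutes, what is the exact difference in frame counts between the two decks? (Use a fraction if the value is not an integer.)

354600/1001 frames

197 min = 11820 s.
A emits 30 × 11820 = 354600 frames; B emits 30000/1001 × 11820 = 354600000/1001.
Difference = 354600/1001 frames (≈ 354.2458); B is behind A.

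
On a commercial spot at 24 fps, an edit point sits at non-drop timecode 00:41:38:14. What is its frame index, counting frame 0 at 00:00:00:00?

frame 59966

Total seconds to the label: (0 × 3600 + 41 × 60 + 38) = 2498.
Frame index = 2498 × 24 + 14 = 59966.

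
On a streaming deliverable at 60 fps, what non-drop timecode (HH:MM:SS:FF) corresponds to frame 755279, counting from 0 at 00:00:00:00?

03:29:47:59

755279 ÷ 60 = 12587 full seconds, remainder 59 frames.
12587 s = 3 h 29 min 47 s.
Timecode: 03:29:47:59.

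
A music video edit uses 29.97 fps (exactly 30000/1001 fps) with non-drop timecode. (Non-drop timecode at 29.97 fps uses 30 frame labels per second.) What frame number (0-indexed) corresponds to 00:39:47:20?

frame 71630

Total seconds to the label: (0 × 3600 + 39 × 60 + 47) = 2387.
Frame index = 2387 × 30 + 20 = 71630.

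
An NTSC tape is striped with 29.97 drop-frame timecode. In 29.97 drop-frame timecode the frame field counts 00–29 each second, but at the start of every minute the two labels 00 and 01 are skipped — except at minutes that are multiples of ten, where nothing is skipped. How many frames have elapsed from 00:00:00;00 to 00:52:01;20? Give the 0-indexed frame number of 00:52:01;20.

Complete 10-minute blocks: 5, each 17982 frames → 89910.
Remaining 2 whole minutes in the current block: 1800 + 1 × 1798 = 3598 frames.
Within the current minute: 1 × 30 + 20 − 2 = 48 (labels ;00/;01 skipped at this minute). Total = 89910 + 3598 + 48 = 93556.

93556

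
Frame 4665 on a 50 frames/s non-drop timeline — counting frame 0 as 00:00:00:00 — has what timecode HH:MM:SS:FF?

00:01:33:15

4665 ÷ 50 = 93 full seconds, remainder 15 frames.
93 s = 0 h 1 min 33 s.
Timecode: 00:01:33:15.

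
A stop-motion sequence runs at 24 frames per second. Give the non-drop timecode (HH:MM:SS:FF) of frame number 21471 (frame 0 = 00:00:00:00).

00:14:54:15

21471 ÷ 24 = 894 full seconds, remainder 15 frames.
894 s = 0 h 14 min 54 s.
Timecode: 00:14:54:15.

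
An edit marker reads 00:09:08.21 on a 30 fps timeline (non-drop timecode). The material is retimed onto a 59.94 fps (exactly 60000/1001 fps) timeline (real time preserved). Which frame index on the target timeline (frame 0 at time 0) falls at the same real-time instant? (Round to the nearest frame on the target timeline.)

frame 32889

Source frame index: (0×3600 + 9×60 + 8) × 30 + 21 = 16461.
Real time: 16461 / (30) = 5487/10 s.
Target frame: (5487/10) × (60000/1001) = 32922000/1001 ≈ 32889.111 → 32889.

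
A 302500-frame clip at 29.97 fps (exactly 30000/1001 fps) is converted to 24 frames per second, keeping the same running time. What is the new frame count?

242242 frames

Target frames = source frames × (target rate / source rate) = 302500 × (24)/(30000/1001) = 302500 × 1001/1250 = 242242.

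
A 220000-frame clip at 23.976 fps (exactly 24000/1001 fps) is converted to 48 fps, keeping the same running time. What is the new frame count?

440440 frames

Target frames = source frames × (target rate / source rate) = 220000 × (48)/(24000/1001) = 220000 × 1001/500 = 440440.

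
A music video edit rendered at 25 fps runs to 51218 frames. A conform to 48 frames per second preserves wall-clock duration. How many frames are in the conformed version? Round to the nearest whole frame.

98339 frames

Frames at target rate = 51218 × (48) / (25) = 2458464/25 ≈ 98338.560.
Nearest whole frame: 98339.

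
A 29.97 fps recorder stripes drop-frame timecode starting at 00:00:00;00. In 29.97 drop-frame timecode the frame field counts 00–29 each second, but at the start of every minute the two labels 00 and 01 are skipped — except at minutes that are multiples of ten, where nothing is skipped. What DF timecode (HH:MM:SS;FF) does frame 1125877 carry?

Ten DF minutes hold 17982 frames, so frame 1125877 lies in block 62 (frames 1114884–1132865) with 10993 frames into that block.
The block's first minute is 1800 frames and the rest 1798 each; 10993 frames reaches minute 6, so 62 × 18 + 6 × 2 = 1128 labels have been skipped so far.
Adding those back, label number 1125877 + 1128 = 1127005 at 30 labels/s is 37566 s + 25 f = 10 h 26 min 6 s frame 25, i.e. 10:26:06;25.

10:26:06;25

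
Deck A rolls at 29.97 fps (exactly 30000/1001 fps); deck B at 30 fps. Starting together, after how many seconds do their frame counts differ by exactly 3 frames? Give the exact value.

100.1 seconds

The gap grows by |30 − 30000/1001| = 30/1001 frames per second.
Time for a 3-frame gap: 3 ÷ (30/1001) = 100.1 s.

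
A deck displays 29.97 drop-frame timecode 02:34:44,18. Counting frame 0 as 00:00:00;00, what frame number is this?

278260

As if non-drop at 30 labels/s: (2 × 3600 + 34 × 60 + 44) × 30 + 18 = 278538.
Minute boundaries passed: 154; those not divisible by 10: 154 − 15 = 139; dropped labels = 2 × 139 = 278.
Actual frame index = 278538 − 278 = 278260.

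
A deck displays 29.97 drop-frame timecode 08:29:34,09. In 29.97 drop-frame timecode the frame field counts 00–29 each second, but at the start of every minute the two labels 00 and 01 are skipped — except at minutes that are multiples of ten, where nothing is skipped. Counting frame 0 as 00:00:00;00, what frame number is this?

916311

Complete 10-minute blocks: 50, each 17982 frames → 899100.
Remaining 9 whole minutes in the current block: 1800 + 8 × 1798 = 16184 frames.
Within the current minute: 34 × 30 + 9 − 2 = 1027 (labels ;00/;01 skipped at this minute). Total = 899100 + 16184 + 1027 = 916311.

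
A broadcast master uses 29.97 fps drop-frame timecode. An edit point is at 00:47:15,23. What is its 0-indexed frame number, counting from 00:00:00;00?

84987

As if non-drop at 30 labels/s: (0 × 3600 + 47 × 60 + 15) × 30 + 23 = 85073.
Minute boundaries passed: 47; those not divisible by 10: 47 − 4 = 43; dropped labels = 2 × 43 = 86.
Actual frame index = 85073 − 86 = 84987.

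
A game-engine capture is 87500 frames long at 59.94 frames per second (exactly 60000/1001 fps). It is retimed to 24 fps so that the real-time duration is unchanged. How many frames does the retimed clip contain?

Target frames = source frames × (target rate / source rate) = 87500 × (24)/(60000/1001) = 87500 × 1001/2500 = 35035.

35035 frames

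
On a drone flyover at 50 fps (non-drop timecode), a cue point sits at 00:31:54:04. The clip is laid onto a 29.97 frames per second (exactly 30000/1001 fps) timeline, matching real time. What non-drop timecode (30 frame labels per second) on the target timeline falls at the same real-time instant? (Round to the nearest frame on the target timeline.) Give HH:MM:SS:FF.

00:31:52:05

Source frame index: (0×3600 + 31×60 + 54) × 50 + 4 = 95704.
Real time: 95704 / (50) = 47852/25 s.
Target frame: (47852/25) × (30000/1001) = 8203200/143 ≈ 57365.035 → 57365.
At 30 labels/s: frame 57365 → 00:31:52:05.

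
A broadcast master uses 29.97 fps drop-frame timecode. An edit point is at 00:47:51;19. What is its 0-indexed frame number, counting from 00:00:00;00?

Complete 10-minute blocks: 4, each 17982 frames → 71928.
Remaining 7 whole minutes in the current block: 1800 + 6 × 1798 = 12588 frames.
Within the current minute: 51 × 30 + 19 − 2 = 1547 (labels ;00/;01 skipped at this minute). Total = 71928 + 12588 + 1547 = 86063.

86063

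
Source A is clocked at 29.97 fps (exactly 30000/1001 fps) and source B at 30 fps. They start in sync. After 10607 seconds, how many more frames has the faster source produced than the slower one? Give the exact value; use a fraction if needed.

A emits 30000/1001 × 10607 = 318210000/1001 frames; B emits 30 × 10607 = 318210.
Difference = 318210/1001 frames (≈ 317.8921); B is ahead of A.

318210/1001 frames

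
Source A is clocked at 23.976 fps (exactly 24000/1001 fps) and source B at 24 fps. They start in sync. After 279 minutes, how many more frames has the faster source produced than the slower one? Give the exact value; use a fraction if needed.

279 min = 16740 s.
A emits 24000/1001 × 16740 = 401760000/1001 frames; B emits 24 × 16740 = 401760.
Difference = 401760/1001 frames (≈ 401.3586); B is ahead of A.

401760/1001 frames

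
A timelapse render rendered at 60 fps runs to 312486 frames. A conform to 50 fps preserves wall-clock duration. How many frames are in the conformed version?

Target frames = source frames × (target rate / source rate) = 312486 × (50)/(60) = 312486 × 5/6 = 260405.

260405 frames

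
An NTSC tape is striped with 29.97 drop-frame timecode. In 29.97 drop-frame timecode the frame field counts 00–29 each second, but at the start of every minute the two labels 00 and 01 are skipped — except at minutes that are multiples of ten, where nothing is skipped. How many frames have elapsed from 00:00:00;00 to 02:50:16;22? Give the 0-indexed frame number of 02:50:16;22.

Complete 10-minute blocks: 17, each 17982 frames → 305694.
Remaining 0 whole minutes in the current block: 0 frames.
Within the current minute: 16 × 30 + 22 = 502. Total = 305694 + 0 + 502 = 306196.

306196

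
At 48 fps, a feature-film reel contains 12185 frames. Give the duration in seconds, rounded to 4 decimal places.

253.8542 seconds

Running time = 12185 × 1/48 = 12185/48 s ≈ 253.8542 s.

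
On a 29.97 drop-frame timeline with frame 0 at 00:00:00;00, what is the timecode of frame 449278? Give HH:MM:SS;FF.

04:09:50;28

Ten DF minutes hold 17982 frames, so frame 449278 lies in block 24 (frames 431568–449549) with 17710 frames into that block.
The block's first minute is 1800 frames and the rest 1798 each; 17710 frames reaches minute 9, so 24 × 18 + 9 × 2 = 450 labels have been skipped so far.
Adding those back, label number 449278 + 450 = 449728 at 30 labels/s is 14990 s + 28 f = 4 h 9 min 50 s frame 28, i.e. 04:09:50;28.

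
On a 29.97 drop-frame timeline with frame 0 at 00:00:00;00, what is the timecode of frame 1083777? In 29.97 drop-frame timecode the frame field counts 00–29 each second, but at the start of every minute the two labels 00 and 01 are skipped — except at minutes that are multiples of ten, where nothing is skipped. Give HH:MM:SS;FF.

10:02:42;01

Each 10-minute DF block holds 10 × 60 × 30 − 9 × 2 = 17982 frames. 1083777 ÷ 17982 → 60 full blocks, remainder 4857.
Within the partial block the first minute is 1800 frames and each further minute 1798, so 2 further minute boundaries passed. Total skipped labels = 18 × 60 + 2 × 2 = 1084.
Non-drop label index = 1083777 + 1084 = 1084861; at 30 labels/s that is 10:02:42:01, i.e. DF 10:02:42;01.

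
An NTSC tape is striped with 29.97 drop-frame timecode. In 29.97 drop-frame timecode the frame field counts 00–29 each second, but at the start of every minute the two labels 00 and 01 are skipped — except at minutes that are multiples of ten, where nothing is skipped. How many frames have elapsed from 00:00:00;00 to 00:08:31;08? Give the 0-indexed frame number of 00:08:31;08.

15322

Complete 10-minute blocks: 0, each 17982 frames → 0.
Remaining 8 whole minutes in the current block: 1800 + 7 × 1798 = 14386 frames.
Within the current minute: 31 × 30 + 8 − 2 = 936 (labels ;00/;01 skipped at this minute). Total = 0 + 14386 + 936 = 15322.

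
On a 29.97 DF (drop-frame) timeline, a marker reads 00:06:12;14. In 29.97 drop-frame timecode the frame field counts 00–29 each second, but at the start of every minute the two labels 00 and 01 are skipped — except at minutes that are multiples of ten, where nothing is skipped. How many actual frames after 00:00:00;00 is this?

11162

As if non-drop at 30 labels/s: (0 × 3600 + 6 × 60 + 12) × 30 + 14 = 11174.
Minute boundaries passed: 6; those not divisible by 10: 6 − 0 = 6; dropped labels = 2 × 6 = 12.
Actual frame index = 11174 − 12 = 11162.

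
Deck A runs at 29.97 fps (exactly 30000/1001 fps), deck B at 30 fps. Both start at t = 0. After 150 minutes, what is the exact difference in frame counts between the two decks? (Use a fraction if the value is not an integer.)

270000/1001 frames

150 min = 9000 s.
A emits 30000/1001 × 9000 = 270000000/1001 frames; B emits 30 × 9000 = 270000.
Difference = 270000/1001 frames (≈ 269.7303); B is ahead of A.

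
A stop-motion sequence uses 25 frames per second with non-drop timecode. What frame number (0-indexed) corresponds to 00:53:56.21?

80921

Total seconds to the label: (0 × 3600 + 53 × 60 + 56) = 3236.
Frame index = 3236 × 25 + 21 = 80921.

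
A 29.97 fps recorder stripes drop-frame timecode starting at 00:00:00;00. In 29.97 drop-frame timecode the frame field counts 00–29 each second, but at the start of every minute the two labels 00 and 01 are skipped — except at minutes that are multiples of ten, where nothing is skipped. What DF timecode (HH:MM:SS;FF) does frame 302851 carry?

Ten DF minutes hold 17982 frames, so frame 302851 lies in block 16 (frames 287712–305693) with 15139 frames into that block.
The block's first minute is 1800 frames and the rest 1798 each; 15139 frames reaches minute 8, so 16 × 18 + 8 × 2 = 304 labels have been skipped so far.
Adding those back, label number 302851 + 304 = 303155 at 30 labels/s is 10105 s + 5 f = 2 h 48 min 25 s frame 5, i.e. 02:48:25;05.

02:48:25;05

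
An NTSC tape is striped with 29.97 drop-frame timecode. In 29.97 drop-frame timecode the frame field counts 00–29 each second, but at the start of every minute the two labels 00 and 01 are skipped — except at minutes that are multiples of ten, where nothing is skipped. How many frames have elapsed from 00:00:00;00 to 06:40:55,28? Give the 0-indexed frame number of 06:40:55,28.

Complete 10-minute blocks: 40, each 17982 frames → 719280.
Remaining 0 whole minutes in the current block: 0 frames.
Within the current minute: 55 × 30 + 28 = 1678. Total = 719280 + 0 + 1678 = 720958.

720958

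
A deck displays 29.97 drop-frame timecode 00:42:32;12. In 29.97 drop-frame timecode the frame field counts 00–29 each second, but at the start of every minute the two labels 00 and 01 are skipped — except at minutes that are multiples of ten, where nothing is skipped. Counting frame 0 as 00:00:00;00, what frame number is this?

76496

Complete 10-minute blocks: 4, each 17982 frames → 71928.
Remaining 2 whole minutes in the current block: 1800 + 1 × 1798 = 3598 frames.
Within the current minute: 32 × 30 + 12 − 2 = 970 (labels ;00/;01 skipped at this minute). Total = 71928 + 3598 + 970 = 76496.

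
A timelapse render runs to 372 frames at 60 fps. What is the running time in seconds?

Running time = 372 / (60) = 6.2 s.

6.2 seconds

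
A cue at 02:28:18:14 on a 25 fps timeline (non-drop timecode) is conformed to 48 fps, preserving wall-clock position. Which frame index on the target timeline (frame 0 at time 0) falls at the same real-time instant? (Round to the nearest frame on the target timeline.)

frame 427131

Source frame index: (2×3600 + 28×60 + 18) × 25 + 14 = 222464.
Real time: 222464 / (25) = 222464/25 s.
Target frame: (222464/25) × (48) = 10678272/25 ≈ 427130.880 → 427131.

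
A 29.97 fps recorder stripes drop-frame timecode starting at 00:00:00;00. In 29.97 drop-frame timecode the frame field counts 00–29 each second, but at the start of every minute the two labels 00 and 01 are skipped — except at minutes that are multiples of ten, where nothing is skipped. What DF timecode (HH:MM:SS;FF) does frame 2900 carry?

Ten DF minutes hold 17982 frames, so frame 2900 lies in block 0 (frames 0–17981) with 2900 frames into that block.
The block's first minute is 1800 frames and the rest 1798 each; 2900 frames reaches minute 1, so 0 × 18 + 1 × 2 = 2 labels have been skipped so far.
Adding those back, label number 2900 + 2 = 2902 at 30 labels/s is 96 s + 22 f = 0 h 1 min 36 s frame 22, i.e. 00:01:36;22.

00:01:36;22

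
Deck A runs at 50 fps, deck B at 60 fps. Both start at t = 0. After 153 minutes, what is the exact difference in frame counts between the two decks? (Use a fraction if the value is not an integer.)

153 min = 9180 s.
A emits 50 × 9180 = 459000 frames; B emits 60 × 9180 = 550800.
Difference = 91800 frames; B is ahead of A.

91800 frames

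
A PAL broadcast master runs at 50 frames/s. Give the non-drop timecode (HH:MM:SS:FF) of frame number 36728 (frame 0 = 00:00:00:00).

00:12:14:28

36728 ÷ 50 = 734 full seconds, remainder 28 frames.
734 s = 0 h 12 min 14 s.
Timecode: 00:12:14:28.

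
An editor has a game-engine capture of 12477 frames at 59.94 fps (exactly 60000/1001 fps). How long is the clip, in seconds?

208.15795 seconds

Running time = 12477 / (60000/1001) = 208.15795 s.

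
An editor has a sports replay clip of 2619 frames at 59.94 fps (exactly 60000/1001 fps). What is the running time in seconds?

Running time = 2619 / (60000/1001) = 43.69365 s.

43.69365 seconds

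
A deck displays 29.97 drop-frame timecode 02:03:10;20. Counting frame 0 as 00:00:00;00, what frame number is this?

As if non-drop at 30 labels/s: (2 × 3600 + 3 × 60 + 10) × 30 + 20 = 221720.
Minute boundaries passed: 123; those not divisible by 10: 123 − 12 = 111; dropped labels = 2 × 111 = 222.
Actual frame index = 221720 − 222 = 221498.

221498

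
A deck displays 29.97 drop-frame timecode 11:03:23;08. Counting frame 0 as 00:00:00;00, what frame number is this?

Complete 10-minute blocks: 66, each 17982 frames → 1186812.
Remaining 3 whole minutes in the current block: 1800 + 2 × 1798 = 5396 frames.
Within the current minute: 23 × 30 + 8 − 2 = 696 (labels ;00/;01 skipped at this minute). Total = 1186812 + 5396 + 696 = 1192904.

1192904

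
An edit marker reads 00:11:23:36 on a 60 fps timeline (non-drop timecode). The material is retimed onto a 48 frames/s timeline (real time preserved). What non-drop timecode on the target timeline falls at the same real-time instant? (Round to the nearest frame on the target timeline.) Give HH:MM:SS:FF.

00:11:23:29

Source frame index: (0×3600 + 11×60 + 23) × 60 + 36 = 41016.
Real time: 41016 / (60) = 3418/5 s.
Target frame: (3418/5) × (48) = 164064/5 ≈ 32812.800 → 32813.
At 48 labels/s: frame 32813 → 00:11:23:29.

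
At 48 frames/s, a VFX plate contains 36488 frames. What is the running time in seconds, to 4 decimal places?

760.1667 seconds

Running time = 36488 × 1/48 = 4561/6 s ≈ 760.1667 s.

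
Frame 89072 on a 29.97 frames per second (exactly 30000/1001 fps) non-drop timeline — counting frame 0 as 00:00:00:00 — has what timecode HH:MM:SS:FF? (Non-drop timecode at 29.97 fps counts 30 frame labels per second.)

89072 ÷ 30 = 2969 full seconds, remainder 2 frames.
2969 s = 0 h 49 min 29 s.
Timecode: 00:49:29:02.

00:49:29:02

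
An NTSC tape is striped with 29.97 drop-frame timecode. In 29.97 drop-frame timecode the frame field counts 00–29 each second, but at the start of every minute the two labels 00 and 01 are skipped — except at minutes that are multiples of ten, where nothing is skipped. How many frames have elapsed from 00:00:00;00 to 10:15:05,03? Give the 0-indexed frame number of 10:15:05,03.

Complete 10-minute blocks: 61, each 17982 frames → 1096902.
Remaining 5 whole minutes in the current block: 1800 + 4 × 1798 = 8992 frames.
Within the current minute: 5 × 30 + 3 − 2 = 151 (labels ;00/;01 skipped at this minute). Total = 1096902 + 8992 + 151 = 1106045.

1106045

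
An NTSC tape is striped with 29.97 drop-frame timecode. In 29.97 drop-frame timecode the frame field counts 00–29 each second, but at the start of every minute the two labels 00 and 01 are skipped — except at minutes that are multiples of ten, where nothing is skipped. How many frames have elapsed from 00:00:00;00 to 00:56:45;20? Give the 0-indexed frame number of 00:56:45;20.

102068

Complete 10-minute blocks: 5, each 17982 frames → 89910.
Remaining 6 whole minutes in the current block: 1800 + 5 × 1798 = 10790 frames.
Within the current minute: 45 × 30 + 20 − 2 = 1368 (labels ;00/;01 skipped at this minute). Total = 89910 + 10790 + 1368 = 102068.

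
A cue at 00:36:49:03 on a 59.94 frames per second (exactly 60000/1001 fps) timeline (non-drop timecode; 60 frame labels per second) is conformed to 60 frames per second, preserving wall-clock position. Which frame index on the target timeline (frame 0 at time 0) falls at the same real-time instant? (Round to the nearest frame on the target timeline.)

frame 132676

Source frame index: (0×3600 + 36×60 + 49) × 60 + 3 = 132543.
Real time: 132543 / (60000/1001) = 44225181/20000 s.
Target frame: (44225181/20000) × (60) = 132675543/1000 ≈ 132675.543 → 132676.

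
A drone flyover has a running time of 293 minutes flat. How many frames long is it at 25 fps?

293 min = 17580 s.
Frames = 17580 × 25 = 439500.

439500 frames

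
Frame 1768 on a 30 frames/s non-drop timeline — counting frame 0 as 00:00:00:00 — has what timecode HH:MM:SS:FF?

00:00:58:28

1768 ÷ 30 = 58 full seconds, remainder 28 frames.
58 s = 0 h 0 min 58 s.
Timecode: 00:00:58:28.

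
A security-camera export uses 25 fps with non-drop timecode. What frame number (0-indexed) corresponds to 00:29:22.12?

44062

Total seconds to the label: (0 × 3600 + 29 × 60 + 22) = 1762.
Frame index = 1762 × 25 + 12 = 44062.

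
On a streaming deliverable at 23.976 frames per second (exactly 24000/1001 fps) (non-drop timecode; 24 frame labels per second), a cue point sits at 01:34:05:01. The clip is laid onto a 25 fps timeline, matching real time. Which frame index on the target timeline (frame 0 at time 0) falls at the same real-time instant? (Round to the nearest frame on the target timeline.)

frame 141267

Source frame index: (1×3600 + 34×60 + 5) × 24 + 1 = 135481.
Real time: 135481 / (24000/1001) = 135616481/24000 s.
Target frame: (135616481/24000) × (25) = 135616481/960 ≈ 141267.168 → 141267.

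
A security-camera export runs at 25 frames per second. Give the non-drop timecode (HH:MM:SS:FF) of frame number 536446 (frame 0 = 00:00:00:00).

05:57:37:21

536446 ÷ 25 = 21457 full seconds, remainder 21 frames.
21457 s = 5 h 57 min 37 s.
Timecode: 05:57:37:21.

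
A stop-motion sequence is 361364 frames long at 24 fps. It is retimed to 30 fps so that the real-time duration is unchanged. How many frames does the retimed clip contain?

451705 frames

Target frames = source frames × (target rate / source rate) = 361364 × (30)/(24) = 361364 × 5/4 = 451705.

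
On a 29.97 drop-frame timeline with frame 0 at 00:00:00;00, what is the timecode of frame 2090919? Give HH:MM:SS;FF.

Each 10-minute DF block holds 10 × 60 × 30 − 9 × 2 = 17982 frames. 2090919 ÷ 17982 → 116 full blocks, remainder 5007.
Within the partial block the first minute is 1800 frames and each further minute 1798, so 2 further minute boundaries passed. Total skipped labels = 18 × 116 + 2 × 2 = 2092.
Non-drop label index = 2090919 + 2092 = 2093011; at 30 labels/s that is 19:22:47:01, i.e. DF 19:22:47;01.

19:22:47;01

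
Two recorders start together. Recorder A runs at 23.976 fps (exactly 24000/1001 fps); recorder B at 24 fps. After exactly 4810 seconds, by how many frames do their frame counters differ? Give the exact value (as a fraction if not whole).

A emits 24000/1001 × 4810 = 8880000/77 frames; B emits 24 × 4810 = 115440.
Difference = 8880/77 frames (≈ 115.3247); B is ahead of A.

8880/77 frames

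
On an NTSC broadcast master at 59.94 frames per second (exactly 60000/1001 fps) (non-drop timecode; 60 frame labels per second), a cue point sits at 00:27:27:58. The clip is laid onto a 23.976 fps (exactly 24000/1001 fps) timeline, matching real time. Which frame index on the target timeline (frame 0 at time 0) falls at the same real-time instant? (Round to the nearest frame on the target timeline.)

frame 39551

Source frame index: (0×3600 + 27×60 + 27) × 60 + 58 = 98878.
Real time: 98878 / (60000/1001) = 49488439/30000 s.
Target frame: (49488439/30000) × (24000/1001) = 197756/5 ≈ 39551.200 → 39551.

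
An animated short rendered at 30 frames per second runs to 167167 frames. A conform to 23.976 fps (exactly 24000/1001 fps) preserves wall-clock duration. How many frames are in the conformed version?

133600 frames

Target frames = source frames × (target rate / source rate) = 167167 × (24000/1001)/(30) = 167167 × 800/1001 = 133600.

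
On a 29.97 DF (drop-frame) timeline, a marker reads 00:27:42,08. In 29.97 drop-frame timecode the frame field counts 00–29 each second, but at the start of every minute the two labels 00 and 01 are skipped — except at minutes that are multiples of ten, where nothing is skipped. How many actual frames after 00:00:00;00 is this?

49818

Complete 10-minute blocks: 2, each 17982 frames → 35964.
Remaining 7 whole minutes in the current block: 1800 + 6 × 1798 = 12588 frames.
Within the current minute: 42 × 30 + 8 − 2 = 1266 (labels ;00/;01 skipped at this minute). Total = 35964 + 12588 + 1266 = 49818.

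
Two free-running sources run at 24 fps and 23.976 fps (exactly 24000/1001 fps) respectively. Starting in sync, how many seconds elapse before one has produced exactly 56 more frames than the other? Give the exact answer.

7007/3 seconds

The gap grows by |24000/1001 − 24| = 24/1001 frames per second.
Time for a 56-frame gap: 56 ÷ (24/1001) = 7007/3 s.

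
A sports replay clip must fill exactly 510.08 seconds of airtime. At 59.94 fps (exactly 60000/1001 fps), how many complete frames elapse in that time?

30574 frames

Frames = 510.08 × 60000/1001 = 30604800/1001 ≈ 30574.2258.
Complete frames: 30574.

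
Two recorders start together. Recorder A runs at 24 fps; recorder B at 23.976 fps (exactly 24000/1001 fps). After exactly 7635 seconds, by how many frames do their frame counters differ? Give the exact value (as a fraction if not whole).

A emits 24 × 7635 = 183240 frames; B emits 24000/1001 × 7635 = 183240000/1001.
Difference = 183240/1001 frames (≈ 183.0569); B is behind A.

183240/1001 frames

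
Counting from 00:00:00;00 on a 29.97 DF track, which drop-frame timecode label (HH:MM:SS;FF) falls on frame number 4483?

Ten DF minutes hold 17982 frames, so frame 4483 lies in block 0 (frames 0–17981) with 4483 frames into that block.
The block's first minute is 1800 frames and the rest 1798 each; 4483 frames reaches minute 2, so 0 × 18 + 2 × 2 = 4 labels have been skipped so far.
Adding those back, label number 4483 + 4 = 4487 at 30 labels/s is 149 s + 17 f = 0 h 2 min 29 s frame 17, i.e. 00:02:29;17.

00:02:29;17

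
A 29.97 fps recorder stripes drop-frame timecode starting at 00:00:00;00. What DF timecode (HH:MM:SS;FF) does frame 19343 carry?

00:10:45;11

Ten DF minutes hold 17982 frames, so frame 19343 lies in block 1 (frames 17982–35963) with 1361 frames into that block.
The block's first minute is 1800 frames and the rest 1798 each; 1361 frames reaches minute 0, so 1 × 18 + 0 × 2 = 18 labels have been skipped so far.
Adding those back, label number 19343 + 18 = 19361 at 30 labels/s is 645 s + 11 f = 0 h 10 min 45 s frame 11, i.e. 00:10:45;11.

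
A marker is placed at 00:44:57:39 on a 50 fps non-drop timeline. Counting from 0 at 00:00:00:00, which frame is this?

134889

Total seconds to the label: (0 × 3600 + 44 × 60 + 57) = 2697.
Frame index = 2697 × 50 + 39 = 134889.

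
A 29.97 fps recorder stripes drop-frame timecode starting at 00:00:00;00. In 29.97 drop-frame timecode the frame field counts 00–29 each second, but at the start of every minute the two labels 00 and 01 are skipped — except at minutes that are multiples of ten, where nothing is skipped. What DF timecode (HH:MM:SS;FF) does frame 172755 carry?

01:36:04;09

Ten DF minutes hold 17982 frames, so frame 172755 lies in block 9 (frames 161838–179819) with 10917 frames into that block.
The block's first minute is 1800 frames and the rest 1798 each; 10917 frames reaches minute 6, so 9 × 18 + 6 × 2 = 174 labels have been skipped so far.
Adding those back, label number 172755 + 174 = 172929 at 30 labels/s is 5764 s + 9 f = 1 h 36 min 4 s frame 9, i.e. 01:36:04;09.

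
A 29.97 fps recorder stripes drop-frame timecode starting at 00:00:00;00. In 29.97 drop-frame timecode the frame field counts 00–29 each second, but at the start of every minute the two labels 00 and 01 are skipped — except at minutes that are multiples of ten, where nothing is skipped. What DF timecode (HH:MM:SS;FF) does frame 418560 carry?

03:52:45;28

Ten DF minutes hold 17982 frames, so frame 418560 lies in block 23 (frames 413586–431567) with 4974 frames into that block.
The block's first minute is 1800 frames and the rest 1798 each; 4974 frames reaches minute 2, so 23 × 18 + 2 × 2 = 418 labels have been skipped so far.
Adding those back, label number 418560 + 418 = 418978 at 30 labels/s is 13965 s + 28 f = 3 h 52 min 45 s frame 28, i.e. 03:52:45;28.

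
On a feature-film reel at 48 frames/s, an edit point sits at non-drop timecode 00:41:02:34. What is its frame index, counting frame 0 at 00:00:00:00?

frame 118210

Total seconds to the label: (0 × 3600 + 41 × 60 + 2) = 2462.
Frame index = 2462 × 48 + 34 = 118210.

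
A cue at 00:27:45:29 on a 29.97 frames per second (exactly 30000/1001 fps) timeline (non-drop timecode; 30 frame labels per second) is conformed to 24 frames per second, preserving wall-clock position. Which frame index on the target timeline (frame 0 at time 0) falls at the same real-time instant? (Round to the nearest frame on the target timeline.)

frame 40023

Source frame index: (0×3600 + 27×60 + 45) × 30 + 29 = 49979.
Real time: 49979 / (30000/1001) = 50028979/30000 s.
Target frame: (50028979/30000) × (24) = 50028979/1250 ≈ 40023.183 → 40023.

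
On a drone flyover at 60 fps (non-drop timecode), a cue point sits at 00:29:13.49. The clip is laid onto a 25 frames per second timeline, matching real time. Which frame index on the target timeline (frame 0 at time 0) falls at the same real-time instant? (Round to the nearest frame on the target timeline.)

Source frame index: (0×3600 + 29×60 + 13) × 60 + 49 = 105229.
Real time: 105229 / (60) = 105229/60 s.
Target frame: (105229/60) × (25) = 526145/12 ≈ 43845.417 → 43845.

frame 43845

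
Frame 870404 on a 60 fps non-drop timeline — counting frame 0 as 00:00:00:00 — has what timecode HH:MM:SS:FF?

04:01:46:44

870404 ÷ 60 = 14506 full seconds, remainder 44 frames.
14506 s = 4 h 1 min 46 s.
Timecode: 04:01:46:44.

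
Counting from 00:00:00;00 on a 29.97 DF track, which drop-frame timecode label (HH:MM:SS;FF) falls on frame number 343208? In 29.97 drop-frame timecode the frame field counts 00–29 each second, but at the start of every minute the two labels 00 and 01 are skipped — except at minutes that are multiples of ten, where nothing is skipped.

Each 10-minute DF block holds 10 × 60 × 30 − 9 × 2 = 17982 frames. 343208 ÷ 17982 → 19 full blocks, remainder 1550.
Within the partial block the first minute is 1800 frames and each further minute 1798, so 0 further minute boundaries passed. Total skipped labels = 18 × 19 + 2 × 0 = 342.
Non-drop label index = 343208 + 342 = 343550; at 30 labels/s that is 03:10:51:20, i.e. DF 03:10:51;20.

03:10:51;20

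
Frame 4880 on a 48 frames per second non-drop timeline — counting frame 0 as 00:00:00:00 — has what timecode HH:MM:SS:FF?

00:01:41:32

4880 ÷ 48 = 101 full seconds, remainder 32 frames.
101 s = 0 h 1 min 41 s.
Timecode: 00:01:41:32.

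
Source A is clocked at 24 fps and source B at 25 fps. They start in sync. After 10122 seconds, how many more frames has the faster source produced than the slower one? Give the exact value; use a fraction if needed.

A emits 24 × 10122 = 242928 frames; B emits 25 × 10122 = 253050.
Difference = 10122 frames; B is ahead of A.

10122 frames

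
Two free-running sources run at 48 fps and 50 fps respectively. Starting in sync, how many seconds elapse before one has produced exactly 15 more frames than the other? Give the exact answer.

The gap grows by |50 − 48| = 2 frames per second.
Time for a 15-frame gap: 15 ÷ (2) = 7.5 s.

7.5 seconds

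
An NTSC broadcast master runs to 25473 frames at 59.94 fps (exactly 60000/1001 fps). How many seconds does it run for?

Running time = 25473 / (60000/1001) = 424.97455 s.

424.97455 seconds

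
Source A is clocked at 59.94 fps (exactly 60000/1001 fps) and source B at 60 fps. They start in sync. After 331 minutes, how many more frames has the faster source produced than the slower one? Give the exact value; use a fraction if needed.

1191600/1001 frames

331 min = 19860 s.
A emits 60000/1001 × 19860 = 1191600000/1001 frames; B emits 60 × 19860 = 1191600.
Difference = 1191600/1001 frames (≈ 1190.4096); B is ahead of A.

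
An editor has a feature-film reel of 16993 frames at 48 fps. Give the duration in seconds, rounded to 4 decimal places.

Running time = 16993 × 1/48 = 16993/48 s ≈ 354.0208 s.

354.0208 seconds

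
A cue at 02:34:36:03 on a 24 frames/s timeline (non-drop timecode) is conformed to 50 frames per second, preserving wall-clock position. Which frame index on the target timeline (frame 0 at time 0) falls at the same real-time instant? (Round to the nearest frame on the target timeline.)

Source frame index: (2×3600 + 34×60 + 36) × 24 + 3 = 222627.
Real time: 222627 / (24) = 74209/8 s.
Target frame: (74209/8) × (50) = 1855225/4 ≈ 463806.250 → 463806.

frame 463806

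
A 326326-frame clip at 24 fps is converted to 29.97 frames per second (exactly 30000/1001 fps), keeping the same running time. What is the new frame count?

Target frames = source frames × (target rate / source rate) = 326326 × (30000/1001)/(24) = 326326 × 1250/1001 = 407500.

407500 frames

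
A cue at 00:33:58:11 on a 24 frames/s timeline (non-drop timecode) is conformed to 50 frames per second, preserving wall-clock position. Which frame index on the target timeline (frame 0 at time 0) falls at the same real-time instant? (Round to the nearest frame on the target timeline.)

Source frame index: (0×3600 + 33×60 + 58) × 24 + 11 = 48923.
Real time: 48923 / (24) = 48923/24 s.
Target frame: (48923/24) × (50) = 1223075/12 ≈ 101922.917 → 101923.

frame 101923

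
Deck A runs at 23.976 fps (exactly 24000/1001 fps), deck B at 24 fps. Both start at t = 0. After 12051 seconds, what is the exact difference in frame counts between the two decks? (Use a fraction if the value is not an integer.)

A emits 24000/1001 × 12051 = 22248000/77 frames; B emits 24 × 12051 = 289224.
Difference = 22248/77 frames (≈ 288.9351); B is ahead of A.

22248/77 frames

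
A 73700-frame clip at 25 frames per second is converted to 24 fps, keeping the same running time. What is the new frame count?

70752 frames

Target frames = source frames × (target rate / source rate) = 73700 × (24)/(25) = 73700 × 24/25 = 70752.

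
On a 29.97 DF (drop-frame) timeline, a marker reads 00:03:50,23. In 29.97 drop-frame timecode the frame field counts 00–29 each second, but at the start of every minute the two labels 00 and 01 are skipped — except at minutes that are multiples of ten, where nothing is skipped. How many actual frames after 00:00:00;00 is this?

6917

As if non-drop at 30 labels/s: (0 × 3600 + 3 × 60 + 50) × 30 + 23 = 6923.
Minute boundaries passed: 3; those not divisible by 10: 3 − 0 = 3; dropped labels = 2 × 3 = 6.
Actual frame index = 6923 − 6 = 6917.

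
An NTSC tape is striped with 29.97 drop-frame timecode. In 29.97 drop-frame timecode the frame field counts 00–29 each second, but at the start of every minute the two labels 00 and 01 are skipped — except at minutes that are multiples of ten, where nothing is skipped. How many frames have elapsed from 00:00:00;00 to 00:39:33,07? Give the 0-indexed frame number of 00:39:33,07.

Complete 10-minute blocks: 3, each 17982 frames → 53946.
Remaining 9 whole minutes in the current block: 1800 + 8 × 1798 = 16184 frames.
Within the current minute: 33 × 30 + 7 − 2 = 995 (labels ;00/;01 skipped at this minute). Total = 53946 + 16184 + 995 = 71125.

71125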